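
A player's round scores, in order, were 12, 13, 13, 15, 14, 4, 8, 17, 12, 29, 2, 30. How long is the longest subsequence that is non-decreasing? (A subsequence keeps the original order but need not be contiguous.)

7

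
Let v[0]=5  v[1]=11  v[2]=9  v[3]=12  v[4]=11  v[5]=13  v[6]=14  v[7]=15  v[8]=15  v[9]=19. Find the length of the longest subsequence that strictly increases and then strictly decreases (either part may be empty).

inc[i] = longest strictly increasing subsequence ending at i; dec[i] = longest strictly decreasing subsequence starting at i:
i:      0  1  2  3  4  5  6  7  8  9
v[i]:   5 11  9 12 11 13 14 15 15 19
inc:    1  2  2  3  3  4  5  6  6  7
dec:    1  2  1  2  1  1  1  1  1  1
Best peak at i=9 (value 19): inc=7, dec=1, length 7+1−1 = 7.

7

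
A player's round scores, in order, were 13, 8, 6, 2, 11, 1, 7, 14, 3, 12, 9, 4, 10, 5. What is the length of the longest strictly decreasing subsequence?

Negate each value so 'decreasing' becomes 'increasing', then run patience tails on the negated sequence:
-13 → extends → [-13]
-8 → extends → [-13, -8]
-6 → extends → [-13, -8, -6]
-2 → extends → [-13, -8, -6, -2]
-11 → replaces -8 → [-13, -11, -6, -2]
-1 → extends → [-13, -11, -6, -2, -1]
-7 → replaces -6 → [-13, -11, -7, -2, -1]
-14 → replaces -13 → [-14, -11, -7, -2, -1]
-3 → replaces -2 → [-14, -11, -7, -3, -1]
-12 → replaces -11 → [-14, -12, -7, -3, -1]
-9 → replaces -7 → [-14, -12, -9, -3, -1]
-4 → replaces -3 → [-14, -12, -9, -4, -1]
-10 → replaces -9 → [-14, -12, -10, -4, -1]
-5 → replaces -4 → [-14, -12, -10, -5, -1]
Five tails, so the longest strictly decreasing subsequence of the original has length 5.

5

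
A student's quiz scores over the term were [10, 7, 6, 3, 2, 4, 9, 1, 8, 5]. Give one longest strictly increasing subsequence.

Patience tails give the LIS length; then backtrack through the dp parents:
10 → extends → [10]
7 → replaces 10 → [7]
6 → replaces 7 → [6]
3 → replaces 6 → [3]
2 → replaces 3 → [2]
4 → extends → [2, 4]
9 → extends → [2, 4, 9]
1 → replaces 2 → [1, 4, 9]
8 → replaces 9 → [1, 4, 8]
5 → replaces 8 → [1, 4, 5]
Length 3; one witness is 3, 4, 9.

3, 4, 9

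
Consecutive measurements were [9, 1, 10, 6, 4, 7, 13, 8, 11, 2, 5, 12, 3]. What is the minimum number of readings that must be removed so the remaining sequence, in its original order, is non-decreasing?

Fewest deletions = n − (longest non-decreasing subsequence).
Patience tails:
9 → extends → [9]
1 → replaces 9 → [1]
10 → extends → [1, 10]
6 → replaces 10 → [1, 6]
4 → replaces 6 → [1, 4]
7 → extends → [1, 4, 7]
13 → extends → [1, 4, 7, 13]
8 → replaces 13 → [1, 4, 7, 8]
11 → extends → [1, 4, 7, 8, 11]
2 → replaces 4 → [1, 2, 7, 8, 11]
5 → replaces 7 → [1, 2, 5, 8, 11]
12 → extends → [1, 2, 5, 8, 11, 12]
3 → replaces 5 → [1, 2, 3, 8, 11, 12]
Longest non-decreasing subsequence has length 6, so deletions = 13 − 6 = 7.

7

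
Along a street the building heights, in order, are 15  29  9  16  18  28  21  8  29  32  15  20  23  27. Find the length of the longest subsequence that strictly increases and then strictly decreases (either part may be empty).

7

inc[i] = longest strictly increasing subsequence ending at i; dec[i] = longest strictly decreasing subsequence starting at i:
i:      1  2  3  4  5  6  7  8  9 10 11 12 13 14
a[i]:  15 29  9 16 18 28 21  8 29 32 15 20 23 27
inc:    1  2  1  2  3  4  4  1  5  6  2  4  5  6
dec:    3  4  2  2  2  3  2  1  2  2  1  1  1  1
Best peak at i=10 (value 32): inc=6, dec=2, length 6+2−1 = 7.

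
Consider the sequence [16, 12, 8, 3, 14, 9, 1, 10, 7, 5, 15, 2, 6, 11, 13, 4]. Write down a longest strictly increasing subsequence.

Patience tails give the LIS length; then backtrack through the dp parents:
16 → extends → [16]
12 → replaces 16 → [12]
8 → replaces 12 → [8]
3 → replaces 8 → [3]
14 → extends → [3, 14]
9 → replaces 14 → [3, 9]
1 → replaces 3 → [1, 9]
10 → extends → [1, 9, 10]
7 → replaces 9 → [1, 7, 10]
5 → replaces 7 → [1, 5, 10]
15 → extends → [1, 5, 10, 15]
2 → replaces 5 → [1, 2, 10, 15]
6 → replaces 10 → [1, 2, 6, 15]
11 → replaces 15 → [1, 2, 6, 11]
13 → extends → [1, 2, 6, 11, 13]
4 → replaces 6 → [1, 2, 4, 11, 13]
Length 5; one witness is 8, 9, 10, 11, 13.

8, 9, 10, 11, 13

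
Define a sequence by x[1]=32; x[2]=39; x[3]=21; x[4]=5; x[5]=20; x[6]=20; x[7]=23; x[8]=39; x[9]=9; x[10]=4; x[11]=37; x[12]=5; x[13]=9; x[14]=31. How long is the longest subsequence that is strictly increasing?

4

Track the smallest tail for each achievable length (strict):
32 → extends → [32]
39 → extends → [32, 39]
21 → replaces 32 → [21, 39]
5 → replaces 21 → [5, 39]
20 → replaces 39 → [5, 20]
20 → already a tail → [5, 20]
23 → extends → [5, 20, 23]
39 → extends → [5, 20, 23, 39]
9 → replaces 20 → [5, 9, 23, 39]
4 → replaces 5 → [4, 9, 23, 39]
37 → replaces 39 → [4, 9, 23, 37]
5 → replaces 9 → [4, 5, 23, 37]
9 → replaces 23 → [4, 5, 9, 37]
31 → replaces 37 → [4, 5, 9, 31]
Four tails, so the longest strictly increasing subsequence has length 4 (e.g. 5, 20, 23, 39).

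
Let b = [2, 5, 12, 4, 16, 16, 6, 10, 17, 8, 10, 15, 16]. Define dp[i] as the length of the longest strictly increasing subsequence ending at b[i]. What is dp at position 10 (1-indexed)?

dp[i] = 1 + max{dp[j] : j<i, b[j]<b[i]} (or 1 if no such j):
i:      1  2  3  4  5  6  7  8  9 10 11 12 13
b[i]:   2  5 12  4 16 16  6 10 17  8 10 15 16
dp:     1  2  3  2  4  4  3  4  5  4  5  6  7
At index 10 the value is 4.

4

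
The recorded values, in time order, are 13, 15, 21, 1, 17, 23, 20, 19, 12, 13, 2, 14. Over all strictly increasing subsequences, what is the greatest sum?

Let S[i] be the best sum of a strictly increasing subsequence ending at i:
i:      1  2  3  4  5  6  7  8  9 10 11 12
a[i]:  13 15 21  1 17 23 20 19 12 13  2 14
S:     13 28 49  1 45 72 65 64 13 26  3 40
Maximum is 72 (e.g. 13 + 15 + 21 + 23).

72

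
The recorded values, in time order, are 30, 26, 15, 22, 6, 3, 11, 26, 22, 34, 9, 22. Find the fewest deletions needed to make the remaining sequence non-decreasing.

Fewest deletions = n − (longest non-decreasing subsequence).
i:      1  2  3  4  5  6  7  8  9 10 11 12
a[i]:  30 26 15 22  6  3 11 26 22 34  9 22
dp:     1  1  1  2  1  1  2  3  3  4  2  4
max dp = 4, so deletions = 12 − 4 = 8.

8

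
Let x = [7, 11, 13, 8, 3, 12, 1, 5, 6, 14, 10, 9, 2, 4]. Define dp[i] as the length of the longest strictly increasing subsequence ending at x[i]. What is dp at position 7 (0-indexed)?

dp[i] = 1 + max{dp[j] : j<i, x[j]<x[i]} (or 1 if no such j):
i:      0  1  2  3  4  5  6  7  8  9 10 11 12 13
x[i]:   7 11 13  8  3 12  1  5  6 14 10  9  2  4
dp:     1  2  3  2  1  3  1  2  3  4  4  4  2  3
At index 7 the value is 2.

2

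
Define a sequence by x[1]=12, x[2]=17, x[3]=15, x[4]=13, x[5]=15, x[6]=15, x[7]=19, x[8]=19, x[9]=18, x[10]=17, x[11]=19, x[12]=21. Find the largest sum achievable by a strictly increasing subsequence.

Let S[i] be the best sum of a strictly increasing subsequence ending at i:
i:      1  2  3  4  5  6  7  8  9 10 11 12
x[i]:  12 17 15 13 15 15 19 19 18 17 19 21
S:     12 29 27 25 40 40 59 59 58 57 77 98
Maximum is 98 (e.g. 12 + 13 + 15 + 18 + 19 + 21).

98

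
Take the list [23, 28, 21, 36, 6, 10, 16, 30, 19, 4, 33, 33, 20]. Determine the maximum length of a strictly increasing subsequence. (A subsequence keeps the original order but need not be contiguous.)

Track the smallest tail for each achievable length (strict):
23 → extends → [23]
28 → extends → [23, 28]
21 → replaces 23 → [21, 28]
36 → extends → [21, 28, 36]
6 → replaces 21 → [6, 28, 36]
10 → replaces 28 → [6, 10, 36]
16 → replaces 36 → [6, 10, 16]
30 → extends → [6, 10, 16, 30]
19 → replaces 30 → [6, 10, 16, 19]
4 → replaces 6 → [4, 10, 16, 19]
33 → extends → [4, 10, 16, 19, 33]
33 → already a tail → [4, 10, 16, 19, 33]
20 → replaces 33 → [4, 10, 16, 19, 20]
Five tails, so the longest strictly increasing subsequence has length 5 (e.g. 6, 10, 16, 30, 33).

5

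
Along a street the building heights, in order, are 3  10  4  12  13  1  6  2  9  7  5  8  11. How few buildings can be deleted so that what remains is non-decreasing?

Fewest deletions = n − (longest non-decreasing subsequence).
Patience tails:
3 → extends → [3]
10 → extends → [3, 10]
4 → replaces 10 → [3, 4]
12 → extends → [3, 4, 12]
13 → extends → [3, 4, 12, 13]
1 → replaces 3 → [1, 4, 12, 13]
6 → replaces 12 → [1, 4, 6, 13]
2 → replaces 4 → [1, 2, 6, 13]
9 → replaces 13 → [1, 2, 6, 9]
7 → replaces 9 → [1, 2, 6, 7]
5 → replaces 6 → [1, 2, 5, 7]
8 → extends → [1, 2, 5, 7, 8]
11 → extends → [1, 2, 5, 7, 8, 11]
Longest non-decreasing subsequence has length 6, so deletions = 13 − 6 = 7.

7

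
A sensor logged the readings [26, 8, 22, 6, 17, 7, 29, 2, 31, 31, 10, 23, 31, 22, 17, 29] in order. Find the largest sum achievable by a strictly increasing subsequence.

90

Let S[i] be the best sum of a strictly increasing subsequence ending at i:
i:      1  2  3  4  5  6  7  8  9 10 11 12 13 14 15 16
a[i]:  26  8 22  6 17  7 29  2 31 31 10 23 31 22 17 29
S:     26  8 30  6 25 13 59  2 90 90 23 53 90 47 40 82
Maximum is 90 (e.g. 8 + 22 + 29 + 31).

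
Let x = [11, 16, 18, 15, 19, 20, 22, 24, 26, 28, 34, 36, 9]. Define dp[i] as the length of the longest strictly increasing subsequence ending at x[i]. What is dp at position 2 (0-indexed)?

dp[i] = 1 + max{dp[j] : j<i, x[j]<x[i]} (or 1 if no such j):
i:      0  1  2  3  4  5  6  7  8  9 10 11 12
x[i]:  11 16 18 15 19 20 22 24 26 28 34 36  9
dp:     1  2  3  2  4  5  6  7  8  9 10 11  1
At index 2 the value is 3.

3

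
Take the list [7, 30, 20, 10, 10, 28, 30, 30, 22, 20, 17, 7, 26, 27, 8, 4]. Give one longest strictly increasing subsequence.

Patience tails give the LIS length; then backtrack through the dp parents:
7 → extends → [7]
30 → extends → [7, 30]
20 → replaces 30 → [7, 20]
10 → replaces 20 → [7, 10]
10 → already a tail → [7, 10]
28 → extends → [7, 10, 28]
30 → extends → [7, 10, 28, 30]
30 → already a tail → [7, 10, 28, 30]
22 → replaces 28 → [7, 10, 22, 30]
20 → replaces 22 → [7, 10, 20, 30]
17 → replaces 20 → [7, 10, 17, 30]
7 → already a tail → [7, 10, 17, 30]
26 → replaces 30 → [7, 10, 17, 26]
27 → extends → [7, 10, 17, 26, 27]
8 → replaces 10 → [7, 8, 17, 26, 27]
4 → replaces 7 → [4, 8, 17, 26, 27]
Length 5; one witness is 7, 20, 22, 26, 27.

7, 20, 22, 26, 27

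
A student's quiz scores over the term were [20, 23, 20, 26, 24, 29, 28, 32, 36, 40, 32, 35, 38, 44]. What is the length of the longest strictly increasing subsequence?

Let dp[i] be the length of the longest such subsequence ending at index i:
i:      1  2  3  4  5  6  7  8  9 10 11 12 13 14
a[i]:  20 23 20 26 24 29 28 32 36 40 32 35 38 44
dp:     1  2  1  3  3  4  4  5  6  7  5  6  7  8
Maximum dp value is 8.

8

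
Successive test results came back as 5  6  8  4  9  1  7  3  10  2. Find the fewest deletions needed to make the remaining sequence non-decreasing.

Fewest deletions = n − (longest non-decreasing subsequence).
Patience tails:
5 → extends → [5]
6 → extends → [5, 6]
8 → extends → [5, 6, 8]
4 → replaces 5 → [4, 6, 8]
9 → extends → [4, 6, 8, 9]
1 → replaces 4 → [1, 6, 8, 9]
7 → replaces 8 → [1, 6, 7, 9]
3 → replaces 6 → [1, 3, 7, 9]
10 → extends → [1, 3, 7, 9, 10]
2 → replaces 3 → [1, 2, 7, 9, 10]
Longest non-decreasing subsequence has length 5, so deletions = 10 − 5 = 5.

5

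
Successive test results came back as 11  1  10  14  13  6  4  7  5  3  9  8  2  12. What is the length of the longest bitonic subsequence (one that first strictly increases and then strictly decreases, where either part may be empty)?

8

inc[i] = longest strictly increasing subsequence ending at i; dec[i] = longest strictly decreasing subsequence starting at i:
i:      1  2  3  4  5  6  7  8  9 10 11 12 13 14
a[i]:  11  1 10 14 13  6  4  7  5  3  9  8  2 12
inc:    1  1  2  3  3  2  2  3  3  2  4  4  2  5
dec:    6  1  5  6  5  4  3  4  3  2  3  2  1  1
Best peak at i=4 (value 14): inc=3, dec=6, length 3+6−1 = 8.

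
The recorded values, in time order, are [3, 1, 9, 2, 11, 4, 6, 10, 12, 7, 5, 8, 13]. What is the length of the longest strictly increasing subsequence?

Track the smallest tail for each achievable length (strict):
3 → extends → [3]
1 → replaces 3 → [1]
9 → extends → [1, 9]
2 → replaces 9 → [1, 2]
11 → extends → [1, 2, 11]
4 → replaces 11 → [1, 2, 4]
6 → extends → [1, 2, 4, 6]
10 → extends → [1, 2, 4, 6, 10]
12 → extends → [1, 2, 4, 6, 10, 12]
7 → replaces 10 → [1, 2, 4, 6, 7, 12]
5 → replaces 6 → [1, 2, 4, 5, 7, 12]
8 → replaces 12 → [1, 2, 4, 5, 7, 8]
13 → extends → [1, 2, 4, 5, 7, 8, 13]
Seven tails, so the longest strictly increasing subsequence has length 7 (e.g. 1, 2, 4, 6, 10, 12, 13).

7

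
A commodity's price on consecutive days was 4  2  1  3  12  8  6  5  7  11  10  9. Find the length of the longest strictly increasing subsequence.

Let dp[i] be the length of the longest such subsequence ending at index i:
i:      1  2  3  4  5  6  7  8  9 10 11 12
a[i]:   4  2  1  3 12  8  6  5  7 11 10  9
dp:     1  1  1  2  3  3  3  3  4  5  5  5
Maximum dp value is 5.

5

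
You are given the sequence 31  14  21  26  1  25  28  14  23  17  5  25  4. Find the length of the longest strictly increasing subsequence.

4

Let dp[i] be the length of the longest such subsequence ending at index i:
i:      1  2  3  4  5  6  7  8  9 10 11 12 13
a[i]:  31 14 21 26  1 25 28 14 23 17  5 25  4
dp:     1  1  2  3  1  3  4  2  3  3  2  4  2
Maximum dp value is 4.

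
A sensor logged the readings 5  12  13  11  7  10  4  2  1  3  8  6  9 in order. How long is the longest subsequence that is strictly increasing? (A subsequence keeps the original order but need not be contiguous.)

Let dp[i] be the length of the longest such subsequence ending at index i:
i:      1  2  3  4  5  6  7  8  9 10 11 12 13
a[i]:   5 12 13 11  7 10  4  2  1  3  8  6  9
dp:     1  2  3  2  2  3  1  1  1  2  3  3  4
Maximum dp value is 4.

4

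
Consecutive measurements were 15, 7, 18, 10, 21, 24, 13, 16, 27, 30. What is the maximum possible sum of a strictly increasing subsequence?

135

Let S[i] be the best sum of a strictly increasing subsequence ending at i:
i:       1   2   3   4   5   6   7   8   9  10
a[i]:   15   7  18  10  21  24  13  16  27  30
S:      15   7  33  17  54  78  30  46 105 135
Maximum is 135 (e.g. 15 + 18 + 21 + 24 + 27 + 30).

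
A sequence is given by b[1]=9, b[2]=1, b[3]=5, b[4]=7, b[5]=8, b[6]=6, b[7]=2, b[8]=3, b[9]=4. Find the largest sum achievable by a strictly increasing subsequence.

Let S[i] be the best sum of a strictly increasing subsequence ending at i:
i:      1  2  3  4  5  6  7  8  9
b[i]:   9  1  5  7  8  6  2  3  4
S:      9  1  6 13 21 12  3  6 10
Maximum is 21 (e.g. 1 + 5 + 7 + 8).

21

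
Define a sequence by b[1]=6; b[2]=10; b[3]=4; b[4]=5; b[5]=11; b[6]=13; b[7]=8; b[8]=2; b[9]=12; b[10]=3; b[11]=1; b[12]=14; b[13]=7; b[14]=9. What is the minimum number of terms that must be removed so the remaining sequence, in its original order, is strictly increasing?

9

Fewest deletions = n − (longest strictly increasing subsequence).
i:      1  2  3  4  5  6  7  8  9 10 11 12 13 14
b[i]:   6 10  4  5 11 13  8  2 12  3  1 14  7  9
dp:     1  2  1  2  3  4  3  1  4  2  1  5  3  4
max dp = 5, so deletions = 14 − 5 = 9.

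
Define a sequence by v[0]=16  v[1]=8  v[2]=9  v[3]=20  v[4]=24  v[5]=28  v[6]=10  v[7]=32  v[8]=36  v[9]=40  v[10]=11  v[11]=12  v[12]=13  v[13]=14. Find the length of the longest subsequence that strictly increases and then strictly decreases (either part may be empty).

9

inc[i] = longest strictly increasing subsequence ending at i; dec[i] = longest strictly decreasing subsequence starting at i:
i:      0  1  2  3  4  5  6  7  8  9 10 11 12 13
v[i]:  16  8  9 20 24 28 10 32 36 40 11 12 13 14
inc:    1  1  2  3  4  5  3  6  7  8  4  5  6  7
dec:    2  1  1  2  2  2  1  2  2  2  1  1  1  1
Best peak at i=9 (value 40): inc=8, dec=2, length 8+2−1 = 9.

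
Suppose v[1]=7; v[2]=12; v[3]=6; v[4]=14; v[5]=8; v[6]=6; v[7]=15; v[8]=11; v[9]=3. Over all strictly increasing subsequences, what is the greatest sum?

48

Let S[i] be the best sum of a strictly increasing subsequence ending at i:
i:      1  2  3  4  5  6  7  8  9
v[i]:   7 12  6 14  8  6 15 11  3
S:      7 19  6 33 15  6 48 26  3
Maximum is 48 (e.g. 7 + 12 + 14 + 15).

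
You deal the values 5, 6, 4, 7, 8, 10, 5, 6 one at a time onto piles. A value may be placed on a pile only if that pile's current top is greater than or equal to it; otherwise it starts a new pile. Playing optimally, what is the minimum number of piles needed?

5

Place each on the leftmost legal pile:
5 → new pile 1 (tops now [5])
6 → new pile 2 (tops now [5, 6])
4 → pile 1 (tops now [4, 6])
7 → new pile 3 (tops now [4, 6, 7])
8 → new pile 4 (tops now [4, 6, 7, 8])
10 → new pile 5 (tops now [4, 6, 7, 8, 10])
5 → pile 2 (tops now [4, 5, 7, 8, 10])
6 → pile 3 (tops now [4, 5, 6, 8, 10])
Five piles.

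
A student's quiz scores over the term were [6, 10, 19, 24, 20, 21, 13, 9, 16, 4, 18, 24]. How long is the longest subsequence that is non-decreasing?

6

Let dp[i] be the length of the longest such subsequence ending at index i:
i:      1  2  3  4  5  6  7  8  9 10 11 12
a[i]:   6 10 19 24 20 21 13  9 16  4 18 24
dp:     1  2  3  4  4  5  3  2  4  1  5  6
Maximum dp value is 6.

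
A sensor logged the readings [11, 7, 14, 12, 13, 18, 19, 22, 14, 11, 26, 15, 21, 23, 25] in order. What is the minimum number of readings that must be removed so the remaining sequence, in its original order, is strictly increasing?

7

Fewest deletions = n − (longest strictly increasing subsequence).
Patience tails:
11 → extends → [11]
7 → replaces 11 → [7]
14 → extends → [7, 14]
12 → replaces 14 → [7, 12]
13 → extends → [7, 12, 13]
18 → extends → [7, 12, 13, 18]
19 → extends → [7, 12, 13, 18, 19]
22 → extends → [7, 12, 13, 18, 19, 22]
14 → replaces 18 → [7, 12, 13, 14, 19, 22]
11 → replaces 12 → [7, 11, 13, 14, 19, 22]
26 → extends → [7, 11, 13, 14, 19, 22, 26]
15 → replaces 19 → [7, 11, 13, 14, 15, 22, 26]
21 → replaces 22 → [7, 11, 13, 14, 15, 21, 26]
23 → replaces 26 → [7, 11, 13, 14, 15, 21, 23]
25 → extends → [7, 11, 13, 14, 15, 21, 23, 25]
Longest strictly increasing subsequence has length 8, so deletions = 15 − 8 = 7.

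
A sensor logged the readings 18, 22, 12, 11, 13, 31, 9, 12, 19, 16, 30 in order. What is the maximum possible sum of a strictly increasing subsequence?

74

Let S[i] be the best sum of a strictly increasing subsequence ending at i:
i:      1  2  3  4  5  6  7  8  9 10 11
a[i]:  18 22 12 11 13 31  9 12 19 16 30
S:     18 40 12 11 25 71  9 23 44 41 74
Maximum is 74 (e.g. 12 + 13 + 19 + 30).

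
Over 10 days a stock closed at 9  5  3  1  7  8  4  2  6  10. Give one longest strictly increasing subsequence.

5, 7, 8, 10

Patience tails give the LIS length; then backtrack through the dp parents:
9 → extends → [9]
5 → replaces 9 → [5]
3 → replaces 5 → [3]
1 → replaces 3 → [1]
7 → extends → [1, 7]
8 → extends → [1, 7, 8]
4 → replaces 7 → [1, 4, 8]
2 → replaces 4 → [1, 2, 8]
6 → replaces 8 → [1, 2, 6]
10 → extends → [1, 2, 6, 10]
Length 4; one witness is 5, 7, 8, 10.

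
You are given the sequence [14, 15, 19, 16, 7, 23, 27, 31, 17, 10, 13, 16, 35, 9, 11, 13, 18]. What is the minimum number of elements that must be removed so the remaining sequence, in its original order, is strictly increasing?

Fewest deletions = n − (longest strictly increasing subsequence).
Patience tails:
14 → extends → [14]
15 → extends → [14, 15]
19 → extends → [14, 15, 19]
16 → replaces 19 → [14, 15, 16]
7 → replaces 14 → [7, 15, 16]
23 → extends → [7, 15, 16, 23]
27 → extends → [7, 15, 16, 23, 27]
31 → extends → [7, 15, 16, 23, 27, 31]
17 → replaces 23 → [7, 15, 16, 17, 27, 31]
10 → replaces 15 → [7, 10, 16, 17, 27, 31]
13 → replaces 16 → [7, 10, 13, 17, 27, 31]
16 → replaces 17 → [7, 10, 13, 16, 27, 31]
35 → extends → [7, 10, 13, 16, 27, 31, 35]
9 → replaces 10 → [7, 9, 13, 16, 27, 31, 35]
11 → replaces 13 → [7, 9, 11, 16, 27, 31, 35]
13 → replaces 16 → [7, 9, 11, 13, 27, 31, 35]
18 → replaces 27 → [7, 9, 11, 13, 18, 31, 35]
Longest strictly increasing subsequence has length 7, so deletions = 17 − 7 = 10.

10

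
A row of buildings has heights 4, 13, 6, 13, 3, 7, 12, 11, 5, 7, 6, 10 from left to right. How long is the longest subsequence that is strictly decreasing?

5

Negate each value so 'decreasing' becomes 'increasing', then run patience tails on the negated sequence:
-4 → extends → [-4]
-13 → replaces -4 → [-13]
-6 → extends → [-13, -6]
-13 → already a tail → [-13, -6]
-3 → extends → [-13, -6, -3]
-7 → replaces -6 → [-13, -7, -3]
-12 → replaces -7 → [-13, -12, -3]
-11 → replaces -3 → [-13, -12, -11]
-5 → extends → [-13, -12, -11, -5]
-7 → replaces -5 → [-13, -12, -11, -7]
-6 → extends → [-13, -12, -11, -7, -6]
-10 → replaces -7 → [-13, -12, -11, -10, -6]
Five tails, so the longest strictly decreasing subsequence of the original has length 5.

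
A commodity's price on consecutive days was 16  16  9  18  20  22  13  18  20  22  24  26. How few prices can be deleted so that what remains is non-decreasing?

4

Fewest deletions = n − (longest non-decreasing subsequence).
Patience tails:
16 → extends → [16]
16 → extends → [16, 16]
9 → replaces 16 → [9, 16]
18 → extends → [9, 16, 18]
20 → extends → [9, 16, 18, 20]
22 → extends → [9, 16, 18, 20, 22]
13 → replaces 16 → [9, 13, 18, 20, 22]
18 → replaces 20 → [9, 13, 18, 18, 22]
20 → replaces 22 → [9, 13, 18, 18, 20]
22 → extends → [9, 13, 18, 18, 20, 22]
24 → extends → [9, 13, 18, 18, 20, 22, 24]
26 → extends → [9, 13, 18, 18, 20, 22, 24, 26]
Longest non-decreasing subsequence has length 8, so deletions = 12 − 8 = 4.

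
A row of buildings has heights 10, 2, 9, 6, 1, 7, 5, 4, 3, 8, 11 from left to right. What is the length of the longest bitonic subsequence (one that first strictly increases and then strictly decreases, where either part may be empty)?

6

inc[i] = longest strictly increasing subsequence ending at i; dec[i] = longest strictly decreasing subsequence starting at i:
i:      1  2  3  4  5  6  7  8  9 10 11
a[i]:  10  2  9  6  1  7  5  4  3  8 11
inc:    1  1  2  2  1  3  2  2  2  4  5
dec:    6  2  5  4  1  4  3  2  1  1  1
Best peak at i=1 (value 10): inc=1, dec=6, length 1+6−1 = 6.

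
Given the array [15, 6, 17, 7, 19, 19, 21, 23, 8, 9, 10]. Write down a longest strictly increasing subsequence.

Patience tails give the LIS length; then backtrack through the dp parents:
15 → extends → [15]
6 → replaces 15 → [6]
17 → extends → [6, 17]
7 → replaces 17 → [6, 7]
19 → extends → [6, 7, 19]
19 → already a tail → [6, 7, 19]
21 → extends → [6, 7, 19, 21]
23 → extends → [6, 7, 19, 21, 23]
8 → replaces 19 → [6, 7, 8, 21, 23]
9 → replaces 21 → [6, 7, 8, 9, 23]
10 → replaces 23 → [6, 7, 8, 9, 10]
Length 5; one witness is 15, 17, 19, 21, 23.

15, 17, 19, 21, 23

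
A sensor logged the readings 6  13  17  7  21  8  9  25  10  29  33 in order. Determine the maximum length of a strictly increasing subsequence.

Track the smallest tail for each achievable length (strict):
6 → extends → [6]
13 → extends → [6, 13]
17 → extends → [6, 13, 17]
7 → replaces 13 → [6, 7, 17]
21 → extends → [6, 7, 17, 21]
8 → replaces 17 → [6, 7, 8, 21]
9 → replaces 21 → [6, 7, 8, 9]
25 → extends → [6, 7, 8, 9, 25]
10 → replaces 25 → [6, 7, 8, 9, 10]
29 → extends → [6, 7, 8, 9, 10, 29]
33 → extends → [6, 7, 8, 9, 10, 29, 33]
Seven tails, so the longest strictly increasing subsequence has length 7 (e.g. 6, 13, 17, 21, 25, 29, 33).

7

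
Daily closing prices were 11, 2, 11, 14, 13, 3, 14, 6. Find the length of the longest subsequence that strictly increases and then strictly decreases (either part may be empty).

inc[i] = longest strictly increasing subsequence ending at i; dec[i] = longest strictly decreasing subsequence starting at i:
i:      1  2  3  4  5  6  7  8
a[i]:  11  2 11 14 13  3 14  6
inc:    1  1  2  3  3  2  4  3
dec:    2  1  2  3  2  1  2  1
Best peak at i=4 (value 14): inc=3, dec=3, length 3+3−1 = 5.

5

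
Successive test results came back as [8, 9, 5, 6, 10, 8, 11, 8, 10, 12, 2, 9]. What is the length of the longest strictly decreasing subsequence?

Let dp[i] be the longest strictly decreasing subsequence ending at i:
i:      1  2  3  4  5  6  7  8  9 10 11 12
a[i]:   8  9  5  6 10  8 11  8 10 12  2  9
dp:     1  1  2  2  1  2  1  2  2  1  3  3
Maximum is 3.

3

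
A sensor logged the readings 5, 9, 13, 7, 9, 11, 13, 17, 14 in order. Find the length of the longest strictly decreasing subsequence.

2

Negate each value so 'decreasing' becomes 'increasing', then run patience tails on the negated sequence:
-5 → extends → [-5]
-9 → replaces -5 → [-9]
-13 → replaces -9 → [-13]
-7 → extends → [-13, -7]
-9 → replaces -7 → [-13, -9]
-11 → replaces -9 → [-13, -11]
-13 → already a tail → [-13, -11]
-17 → replaces -13 → [-17, -11]
-14 → replaces -11 → [-17, -14]
Two tails, so the longest strictly decreasing subsequence of the original has length 2.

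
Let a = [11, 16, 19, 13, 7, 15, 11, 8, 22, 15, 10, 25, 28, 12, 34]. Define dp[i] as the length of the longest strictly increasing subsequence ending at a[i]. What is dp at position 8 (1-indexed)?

2

dp[i] = 1 + max{dp[j] : j<i, a[j]<a[i]} (or 1 if no such j):
i:      1  2  3  4  5  6  7  8  9 10 11 12 13 14 15
a[i]:  11 16 19 13  7 15 11  8 22 15 10 25 28 12 34
dp:     1  2  3  2  1  3  2  2  4  3  3  5  6  4  7
At index 8 the value is 2.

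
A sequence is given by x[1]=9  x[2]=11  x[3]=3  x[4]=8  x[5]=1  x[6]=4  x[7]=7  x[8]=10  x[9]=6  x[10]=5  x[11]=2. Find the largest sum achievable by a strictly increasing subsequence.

24

Let S[i] be the best sum of a strictly increasing subsequence ending at i:
i:      1  2  3  4  5  6  7  8  9 10 11
x[i]:   9 11  3  8  1  4  7 10  6  5  2
S:      9 20  3 11  1  7 14 24 13 12  3
Maximum is 24 (e.g. 3 + 4 + 7 + 10).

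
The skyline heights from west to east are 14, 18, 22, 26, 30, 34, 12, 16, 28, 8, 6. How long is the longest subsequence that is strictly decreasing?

4

Negate each value so 'decreasing' becomes 'increasing', then run patience tails on the negated sequence:
-14 → extends → [-14]
-18 → replaces -14 → [-18]
-22 → replaces -18 → [-22]
-26 → replaces -22 → [-26]
-30 → replaces -26 → [-30]
-34 → replaces -30 → [-34]
-12 → extends → [-34, -12]
-16 → replaces -12 → [-34, -16]
-28 → replaces -16 → [-34, -28]
-8 → extends → [-34, -28, -8]
-6 → extends → [-34, -28, -8, -6]
Four tails, so the longest strictly decreasing subsequence of the original has length 4.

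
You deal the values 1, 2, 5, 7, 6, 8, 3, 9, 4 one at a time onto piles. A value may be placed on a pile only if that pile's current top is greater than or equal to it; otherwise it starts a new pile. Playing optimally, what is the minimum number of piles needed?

The minimum number of non-increasing subsequences covering a sequence equals the length of its longest strictly increasing subsequence.
LIS length is 6 (e.g. 1, 2, 5, 7, 8, 9), so 6 piles are needed.

6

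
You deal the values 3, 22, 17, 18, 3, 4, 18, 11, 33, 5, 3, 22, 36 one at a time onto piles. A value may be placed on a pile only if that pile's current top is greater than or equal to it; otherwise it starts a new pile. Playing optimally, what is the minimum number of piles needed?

5

The minimum number of non-increasing subsequences covering a sequence equals the length of its longest strictly increasing subsequence.
LIS length is 5 (e.g. 3, 17, 18, 33, 36), so 5 piles are needed.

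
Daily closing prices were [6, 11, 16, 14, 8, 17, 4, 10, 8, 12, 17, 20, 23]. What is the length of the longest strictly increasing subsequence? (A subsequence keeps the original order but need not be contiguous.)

7

Track the smallest tail for each achievable length (strict):
6 → extends → [6]
11 → extends → [6, 11]
16 → extends → [6, 11, 16]
14 → replaces 16 → [6, 11, 14]
8 → replaces 11 → [6, 8, 14]
17 → extends → [6, 8, 14, 17]
4 → replaces 6 → [4, 8, 14, 17]
10 → replaces 14 → [4, 8, 10, 17]
8 → already a tail → [4, 8, 10, 17]
12 → replaces 17 → [4, 8, 10, 12]
17 → extends → [4, 8, 10, 12, 17]
20 → extends → [4, 8, 10, 12, 17, 20]
23 → extends → [4, 8, 10, 12, 17, 20, 23]
Seven tails, so the longest strictly increasing subsequence has length 7 (e.g. 6, 8, 10, 12, 17, 20, 23).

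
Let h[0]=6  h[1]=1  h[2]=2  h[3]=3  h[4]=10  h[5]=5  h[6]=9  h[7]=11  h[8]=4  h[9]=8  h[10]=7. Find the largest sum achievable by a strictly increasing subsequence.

31

Let S[i] be the best sum of a strictly increasing subsequence ending at i:
i:      0  1  2  3  4  5  6  7  8  9 10
h[i]:   6  1  2  3 10  5  9 11  4  8  7
S:      6  1  3  6 16 11 20 31 10 19 18
Maximum is 31 (e.g. 1 + 2 + 3 + 5 + 9 + 11).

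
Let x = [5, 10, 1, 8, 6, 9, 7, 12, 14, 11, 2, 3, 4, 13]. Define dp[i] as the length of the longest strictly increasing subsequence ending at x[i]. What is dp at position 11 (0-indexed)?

3

dp[i] = 1 + max{dp[j] : j<i, x[j]<x[i]} (or 1 if no such j):
i:      0  1  2  3  4  5  6  7  8  9 10 11 12 13
x[i]:   5 10  1  8  6  9  7 12 14 11  2  3  4 13
dp:     1  2  1  2  2  3  3  4  5  4  2  3  4  5
At index 11 the value is 3.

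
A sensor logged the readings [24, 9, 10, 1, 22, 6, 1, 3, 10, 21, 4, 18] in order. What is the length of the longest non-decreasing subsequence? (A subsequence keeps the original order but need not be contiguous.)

5

Let dp[i] be the length of the longest such subsequence ending at index i:
i:      1  2  3  4  5  6  7  8  9 10 11 12
a[i]:  24  9 10  1 22  6  1  3 10 21  4 18
dp:     1  1  2  1  3  2  2  3  4  5  4  5
Maximum dp value is 5.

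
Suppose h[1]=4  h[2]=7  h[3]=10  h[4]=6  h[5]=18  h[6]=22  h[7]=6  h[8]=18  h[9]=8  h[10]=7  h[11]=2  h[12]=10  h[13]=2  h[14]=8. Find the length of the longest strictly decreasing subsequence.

5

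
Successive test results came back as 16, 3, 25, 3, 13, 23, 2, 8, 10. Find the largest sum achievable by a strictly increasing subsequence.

41

Let S[i] be the best sum of a strictly increasing subsequence ending at i:
i:      1  2  3  4  5  6  7  8  9
a[i]:  16  3 25  3 13 23  2  8 10
S:     16  3 41  3 16 39  2 11 21
Maximum is 41 (e.g. 16 + 25).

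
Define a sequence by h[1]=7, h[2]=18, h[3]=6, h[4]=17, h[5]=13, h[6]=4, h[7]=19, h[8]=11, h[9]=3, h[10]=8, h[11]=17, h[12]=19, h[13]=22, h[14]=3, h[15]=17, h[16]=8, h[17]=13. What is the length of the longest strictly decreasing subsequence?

Let dp[i] be the longest strictly decreasing subsequence ending at i:
i:      1  2  3  4  5  6  7  8  9 10 11 12 13 14 15 16 17
h[i]:   7 18  6 17 13  4 19 11  3  8 17 19 22  3 17  8 13
dp:     1  1  2  2  3  4  1  4  5  5  2  1  1  6  2  5  3
Maximum is 6.

6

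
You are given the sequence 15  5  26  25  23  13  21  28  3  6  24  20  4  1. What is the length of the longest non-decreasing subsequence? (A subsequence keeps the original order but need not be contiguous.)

4

Track the smallest tail for each achievable length (allowing ties):
15 → extends → [15]
5 → replaces 15 → [5]
26 → extends → [5, 26]
25 → replaces 26 → [5, 25]
23 → replaces 25 → [5, 23]
13 → replaces 23 → [5, 13]
21 → extends → [5, 13, 21]
28 → extends → [5, 13, 21, 28]
3 → replaces 5 → [3, 13, 21, 28]
6 → replaces 13 → [3, 6, 21, 28]
24 → replaces 28 → [3, 6, 21, 24]
20 → replaces 21 → [3, 6, 20, 24]
4 → replaces 6 → [3, 4, 20, 24]
1 → replaces 3 → [1, 4, 20, 24]
Four tails, so the longest non-decreasing subsequence has length 4 (e.g. 5, 13, 21, 28).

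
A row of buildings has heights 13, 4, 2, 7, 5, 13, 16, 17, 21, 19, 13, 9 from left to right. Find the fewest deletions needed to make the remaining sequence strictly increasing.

6

Fewest deletions = n − (longest strictly increasing subsequence).
i:      1  2  3  4  5  6  7  8  9 10 11 12
a[i]:  13  4  2  7  5 13 16 17 21 19 13  9
dp:     1  1  1  2  2  3  4  5  6  6  3  3
max dp = 6, so deletions = 12 − 6 = 6.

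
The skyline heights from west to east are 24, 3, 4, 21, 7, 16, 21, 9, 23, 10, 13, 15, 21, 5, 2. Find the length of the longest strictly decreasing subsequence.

6

Let dp[i] be the longest strictly decreasing subsequence ending at i:
i:      1  2  3  4  5  6  7  8  9 10 11 12 13 14 15
a[i]:  24  3  4 21  7 16 21  9 23 10 13 15 21  5  2
dp:     1  2  2  2  3  3  2  4  2  4  4  4  3  5  6
Maximum is 6.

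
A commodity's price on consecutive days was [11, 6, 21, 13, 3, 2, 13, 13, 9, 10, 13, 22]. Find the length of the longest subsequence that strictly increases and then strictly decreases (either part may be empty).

5

inc[i] = longest strictly increasing subsequence ending at i; dec[i] = longest strictly decreasing subsequence starting at i:
i:      1  2  3  4  5  6  7  8  9 10 11 12
a[i]:  11  6 21 13  3  2 13 13  9 10 13 22
inc:    1  1  2  2  1  1  2  2  2  3  4  5
dec:    4  3  4  3  2  1  2  2  1  1  1  1
Best peak at i=3 (value 21): inc=2, dec=4, length 2+4−1 = 5.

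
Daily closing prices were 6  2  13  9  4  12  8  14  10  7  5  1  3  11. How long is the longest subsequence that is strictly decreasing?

6

Negate each value so 'decreasing' becomes 'increasing', then run patience tails on the negated sequence:
-6 → extends → [-6]
-2 → extends → [-6, -2]
-13 → replaces -6 → [-13, -2]
-9 → replaces -2 → [-13, -9]
-4 → extends → [-13, -9, -4]
-12 → replaces -9 → [-13, -12, -4]
-8 → replaces -4 → [-13, -12, -8]
-14 → replaces -13 → [-14, -12, -8]
-10 → replaces -8 → [-14, -12, -10]
-7 → extends → [-14, -12, -10, -7]
-5 → extends → [-14, -12, -10, -7, -5]
-1 → extends → [-14, -12, -10, -7, -5, -1]
-3 → replaces -1 → [-14, -12, -10, -7, -5, -3]
-11 → replaces -10 → [-14, -12, -11, -7, -5, -3]
Six tails, so the longest strictly decreasing subsequence of the original has length 6.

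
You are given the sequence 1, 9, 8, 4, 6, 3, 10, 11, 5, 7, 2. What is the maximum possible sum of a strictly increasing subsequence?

Let S[i] be the best sum of a strictly increasing subsequence ending at i:
i:      1  2  3  4  5  6  7  8  9 10 11
a[i]:   1  9  8  4  6  3 10 11  5  7  2
S:      1 10  9  5 11  4 21 32 10 18  3
Maximum is 32 (e.g. 1 + 4 + 6 + 10 + 11).

32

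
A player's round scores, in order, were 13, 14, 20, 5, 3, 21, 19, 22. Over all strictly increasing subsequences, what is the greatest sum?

Let S[i] be the best sum of a strictly increasing subsequence ending at i:
i:      1  2  3  4  5  6  7  8
a[i]:  13 14 20  5  3 21 19 22
S:     13 27 47  5  3 68 46 90
Maximum is 90 (e.g. 13 + 14 + 20 + 21 + 22).

90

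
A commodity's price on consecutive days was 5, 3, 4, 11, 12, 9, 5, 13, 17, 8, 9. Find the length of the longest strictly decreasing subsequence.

3

Negate each value so 'decreasing' becomes 'increasing', then run patience tails on the negated sequence:
-5 → extends → [-5]
-3 → extends → [-5, -3]
-4 → replaces -3 → [-5, -4]
-11 → replaces -5 → [-11, -4]
-12 → replaces -11 → [-12, -4]
-9 → replaces -4 → [-12, -9]
-5 → extends → [-12, -9, -5]
-13 → replaces -12 → [-13, -9, -5]
-17 → replaces -13 → [-17, -9, -5]
-8 → replaces -5 → [-17, -9, -8]
-9 → already a tail → [-17, -9, -8]
Three tails, so the longest strictly decreasing subsequence of the original has length 3.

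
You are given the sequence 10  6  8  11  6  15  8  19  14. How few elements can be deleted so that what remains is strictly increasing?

4

Fewest deletions = n − (longest strictly increasing subsequence).
i:      1  2  3  4  5  6  7  8  9
a[i]:  10  6  8 11  6 15  8 19 14
dp:     1  1  2  3  1  4  2  5  4
max dp = 5, so deletions = 9 − 5 = 4.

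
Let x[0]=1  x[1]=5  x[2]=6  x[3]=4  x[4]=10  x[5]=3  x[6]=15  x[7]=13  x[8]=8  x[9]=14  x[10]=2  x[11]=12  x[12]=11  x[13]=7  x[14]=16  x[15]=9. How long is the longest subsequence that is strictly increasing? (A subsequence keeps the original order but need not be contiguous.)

7

Track the smallest tail for each achievable length (strict):
1 → extends → [1]
5 → extends → [1, 5]
6 → extends → [1, 5, 6]
4 → replaces 5 → [1, 4, 6]
10 → extends → [1, 4, 6, 10]
3 → replaces 4 → [1, 3, 6, 10]
15 → extends → [1, 3, 6, 10, 15]
13 → replaces 15 → [1, 3, 6, 10, 13]
8 → replaces 10 → [1, 3, 6, 8, 13]
14 → extends → [1, 3, 6, 8, 13, 14]
2 → replaces 3 → [1, 2, 6, 8, 13, 14]
12 → replaces 13 → [1, 2, 6, 8, 12, 14]
11 → replaces 12 → [1, 2, 6, 8, 11, 14]
7 → replaces 8 → [1, 2, 6, 7, 11, 14]
16 → extends → [1, 2, 6, 7, 11, 14, 16]
9 → replaces 11 → [1, 2, 6, 7, 9, 14, 16]
Seven tails, so the longest strictly increasing subsequence has length 7 (e.g. 1, 5, 6, 10, 13, 14, 16).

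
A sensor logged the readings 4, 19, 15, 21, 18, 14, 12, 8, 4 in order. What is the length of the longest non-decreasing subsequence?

Track the smallest tail for each achievable length (allowing ties):
4 → extends → [4]
19 → extends → [4, 19]
15 → replaces 19 → [4, 15]
21 → extends → [4, 15, 21]
18 → replaces 21 → [4, 15, 18]
14 → replaces 15 → [4, 14, 18]
12 → replaces 14 → [4, 12, 18]
8 → replaces 12 → [4, 8, 18]
4 → replaces 8 → [4, 4, 18]
Three tails, so the longest non-decreasing subsequence has length 3 (e.g. 4, 19, 21).

3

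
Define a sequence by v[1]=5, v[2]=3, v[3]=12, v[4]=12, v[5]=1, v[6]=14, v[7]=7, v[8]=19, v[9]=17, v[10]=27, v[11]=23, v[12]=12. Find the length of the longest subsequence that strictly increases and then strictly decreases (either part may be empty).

inc[i] = longest strictly increasing subsequence ending at i; dec[i] = longest strictly decreasing subsequence starting at i:
i:      1  2  3  4  5  6  7  8  9 10 11 12
v[i]:   5  3 12 12  1 14  7 19 17 27 23 12
inc:    1  1  2  2  1  3  2  4  4  5  5  3
dec:    3  2  2  2  1  2  1  3  2  3  2  1
Best peak at i=10 (value 27): inc=5, dec=3, length 5+3−1 = 7.

7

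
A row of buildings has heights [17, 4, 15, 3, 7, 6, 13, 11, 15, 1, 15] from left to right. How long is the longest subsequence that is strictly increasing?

4

Track the smallest tail for each achievable length (strict):
17 → extends → [17]
4 → replaces 17 → [4]
15 → extends → [4, 15]
3 → replaces 4 → [3, 15]
7 → replaces 15 → [3, 7]
6 → replaces 7 → [3, 6]
13 → extends → [3, 6, 13]
11 → replaces 13 → [3, 6, 11]
15 → extends → [3, 6, 11, 15]
1 → replaces 3 → [1, 6, 11, 15]
15 → already a tail → [1, 6, 11, 15]
Four tails, so the longest strictly increasing subsequence has length 4 (e.g. 4, 7, 13, 15).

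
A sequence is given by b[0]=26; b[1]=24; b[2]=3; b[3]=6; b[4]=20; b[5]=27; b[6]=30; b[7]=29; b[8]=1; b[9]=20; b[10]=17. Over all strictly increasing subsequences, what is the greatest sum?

86

Let S[i] be the best sum of a strictly increasing subsequence ending at i:
i:      0  1  2  3  4  5  6  7  8  9 10
b[i]:  26 24  3  6 20 27 30 29  1 20 17
S:     26 24  3  9 29 56 86 85  1 29 26
Maximum is 86 (e.g. 3 + 6 + 20 + 27 + 30).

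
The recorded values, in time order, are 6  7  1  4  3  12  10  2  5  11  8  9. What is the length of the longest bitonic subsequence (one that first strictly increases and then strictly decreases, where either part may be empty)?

5

inc[i] = longest strictly increasing subsequence ending at i; dec[i] = longest strictly decreasing subsequence starting at i:
i:      1  2  3  4  5  6  7  8  9 10 11 12
a[i]:   6  7  1  4  3 12 10  2  5 11  8  9
inc:    1  2  1  2  2  3  3  2  3  4  4  5
dec:    4  4  1  3  2  3  2  1  1  2  1  1
Best peak at i=2 (value 7): inc=2, dec=4, length 2+4−1 = 5.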